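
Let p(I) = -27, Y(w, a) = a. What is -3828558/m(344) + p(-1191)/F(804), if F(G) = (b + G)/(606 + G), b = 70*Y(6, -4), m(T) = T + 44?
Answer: -126308472/12707 ≈ -9940.1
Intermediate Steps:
m(T) = 44 + T
b = -280 (b = 70*(-4) = -280)
F(G) = (-280 + G)/(606 + G)
-3828558/m(344) + p(-1191)/F(804) = -3828558/(44 + 344) - 27*(606 + 804)/(-280 + 804) = -3828558/388 - 27/(524/1410) = -3828558*1/388 - 27/((1/1410)*524) = -1914279/194 - 27/262/705 = -1914279/194 - 27*705/262 = -1914279/194 - 19035/262 = -126308472/12707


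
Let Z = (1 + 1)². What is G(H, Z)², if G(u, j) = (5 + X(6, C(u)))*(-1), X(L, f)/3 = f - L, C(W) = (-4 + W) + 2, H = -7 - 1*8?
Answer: 4096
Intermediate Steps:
H = -15 (H = -7 - 8 = -15)
C(W) = -2 + W
X(L, f) = -3*L + 3*f (X(L, f) = 3*(f - L) = -3*L + 3*f)
Z = 4 (Z = 2² = 4)
G(u, j) = 19 - 3*u (G(u, j) = (5 + (-3*6 + 3*(-2 + u)))*(-1) = (5 + (-18 + (-6 + 3*u)))*(-1) = (5 + (-24 + 3*u))*(-1) = (-19 + 3*u)*(-1) = 19 - 3*u)
G(H, Z)² = (19 - 3*(-15))² = (19 + 45)² = 64² = 4096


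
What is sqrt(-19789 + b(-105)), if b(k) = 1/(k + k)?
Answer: I*sqrt(872695110)/210 ≈ 140.67*I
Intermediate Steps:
b(k) = 1/(2*k)
sqrt(-19789 + b(-105)) = sqrt(-19789 + (1/2)/(-105)) = sqrt(-19789 + (1/2)*(-1/105)) = sqrt(-19789 - 1/210) = sqrt(-4155691/210) = I*sqrt(872695110)/210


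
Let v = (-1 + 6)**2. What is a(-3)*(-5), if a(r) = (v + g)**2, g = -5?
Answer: -2000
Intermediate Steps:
v = 25 (v = 5**2 = 25)
a(r) = 400 (a(r) = (25 - 5)**2 = 20**2 = 400)
a(-3)*(-5) = 400*(-5) = -2000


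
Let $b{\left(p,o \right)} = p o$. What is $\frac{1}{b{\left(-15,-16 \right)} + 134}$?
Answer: $\frac{1}{374} \approx 0.0026738$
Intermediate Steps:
$b{\left(p,o \right)} = o p$
$\frac{1}{b{\left(-15,-16 \right)} + 134} = \frac{1}{\left(-16\right) \left(-15\right) + 134} = \frac{1}{240 + 134} = \frac{1}{374}$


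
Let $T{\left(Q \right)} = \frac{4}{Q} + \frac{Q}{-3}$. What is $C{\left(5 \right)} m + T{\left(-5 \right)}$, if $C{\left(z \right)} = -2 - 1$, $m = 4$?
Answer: $- \frac{167}{15} \approx -11.133$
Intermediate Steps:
$T{\left(Q \right)} = \frac{4}{Q} - \frac{Q}{3}$ ($T{\left(Q \right)} = \frac{4}{Q} + Q \left(- \frac{1}{3}\right) = \frac{4}{Q} - \frac{Q}{3}$)
$C{\left(z \right)} = -3$ ($C{\left(z \right)} = -2 - 1 = -3$)
$C{\left(5 \right)} m + T{\left(-5 \right)} = \left(-3\right) 4 + \left(\frac{4}{-5} - - \frac{5}{3}\right) = -12 + \left(4 \left(- \frac{1}{5}\right) + \frac{5}{3}\right) = -12 + \left(- \frac{4}{5} + \frac{5}{3}\right) = -12 + \frac{13}{15} = - \frac{167}{15}$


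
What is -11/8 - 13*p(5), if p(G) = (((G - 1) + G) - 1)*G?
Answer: -4171/8 ≈ -521.38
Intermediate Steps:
p(G) = G*(-2 + 2*G) (p(G) = (((-1 + G) + G) - 1)*G = ((-1 + 2*G) - 1)*G = (-2 + 2*G)*G = G*(-2 + 2*G))
-11/8 - 13*p(5) = -11/8 - 26*5*(-1 + 5) = -11*⅛ - 26*5*4 = -11/8 - 13*40 = -11/8 - 520 = -4171/8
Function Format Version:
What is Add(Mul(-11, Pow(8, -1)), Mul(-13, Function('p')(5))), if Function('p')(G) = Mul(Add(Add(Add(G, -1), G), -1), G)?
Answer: Rational(-4171, 8) ≈ -521.38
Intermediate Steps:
Function('p')(G) = Mul(G, Add(-2, Mul(2, G))) (Function('p')(G) = Mul(Add(Add(Add(-1, G), G), -1), G) = Mul(Add(Add(-1, Mul(2, G)), -1), G) = Mul(Add(-2, Mul(2, G)), G) = Mul(G, Add(-2, Mul(2, G))))
Add(Mul(-11, Pow(8, -1)), Mul(-13, Function('p')(5))) = Add(Mul(-11, Pow(8, -1)), Mul(-13, Mul(2, 5, Add(-1, 5)))) = Add(Mul(-11, Rational(1, 8)), Mul(-13, Mul(2, 5, 4))) = Add(Rational(-11, 8), Mul(-13, 40)) = Add(Rational(-11, 8), -520) = Rational(-4171, 8)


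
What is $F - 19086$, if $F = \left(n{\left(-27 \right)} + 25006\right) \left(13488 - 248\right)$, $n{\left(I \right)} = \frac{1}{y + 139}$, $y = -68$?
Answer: $\frac{23505298374}{71} \approx 3.3106 \cdot 10^{8}$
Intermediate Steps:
$n{\left(I \right)} = \frac{1}{71}$ ($n{\left(I \right)} = \frac{1}{-68 + 139} = \frac{1}{71}$)
$F = \frac{23506653480}{71}$ ($F = \left(\frac{1}{71} + 25006\right) \left(13488 - 248\right) = \frac{1775427}{71} \cdot 13240 = \frac{23506653480}{71} \approx 3.3108 \cdot 10^{8}$)
$F - 19086 = \frac{23506653480}{71} - 19086 = \frac{23505298374}{71}$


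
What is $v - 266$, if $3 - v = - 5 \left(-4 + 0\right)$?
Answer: $-283$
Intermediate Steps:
$v = -17$ ($v = 3 - - 5 \left(-4 + 0\right) = 3 - \left(-5\right) \left(-4\right) = 3 - 20 = -17$)
$v - 266 = -17 - 266 = -283$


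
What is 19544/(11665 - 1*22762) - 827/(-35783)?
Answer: -690165733/397083951 ≈ -1.7381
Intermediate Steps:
19544/(11665 - 1*22762) - 827/(-35783) = 19544/(11665 - 22762) - 827*(-1/35783) = 19544/(-11097) + 827/35783 = 19544*(-1/11097) + 827/35783 = -19544/11097 + 827/35783 = -690165733/397083951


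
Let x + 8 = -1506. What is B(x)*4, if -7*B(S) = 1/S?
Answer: 2/5299 ≈ 0.00037743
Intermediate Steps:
x = -1514 (x = -8 - 1506 = -1514)
B(S) = -1/(7*S)
B(x)*4 = -1/7/(-1514)*4 = -1/7*(-1/1514)*4 = (1/10598)*4 = 2/5299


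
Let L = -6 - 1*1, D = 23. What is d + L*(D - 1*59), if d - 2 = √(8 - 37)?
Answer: 254 + I*√29 ≈ 254.0 + 5.3852*I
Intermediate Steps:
L = -7 (L = -6 - 1 = -7)
d = 2 + I*√29 (d = 2 + √(8 - 37) = 2 + √(-29) = 2 + I*√29 ≈ 2.0 + 5.3852*I)
d + L*(D - 1*59) = (2 + I*√29) - 7*(23 - 1*59) = (2 + I*√29) - 7*(23 - 59) = (2 + I*√29) - 7*(-36) = (2 + I*√29) + 252 = 254 + I*√29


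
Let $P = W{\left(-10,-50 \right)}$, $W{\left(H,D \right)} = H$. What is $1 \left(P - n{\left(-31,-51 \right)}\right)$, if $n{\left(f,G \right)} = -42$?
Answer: $32$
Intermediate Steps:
$P = -10$
$1 \left(P - n{\left(-31,-51 \right)}\right) = 1 \left(-10 - -42\right) = 1 \left(-10 + 42\right) = 1 \cdot 32 = 32$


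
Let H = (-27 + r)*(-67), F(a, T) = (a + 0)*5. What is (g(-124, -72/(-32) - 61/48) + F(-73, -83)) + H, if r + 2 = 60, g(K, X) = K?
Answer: -2566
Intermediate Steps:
r = 58 (r = -2 + 60 = 58)
F(a, T) = 5*a (F(a, T) = a*5 = 5*a)
H = -2077 (H = (-27 + 58)*(-67) = 31*(-67) = -2077)
(g(-124, -72/(-32) - 61/48) + F(-73, -83)) + H = (-124 + 5*(-73)) - 2077 = (-124 - 365) - 2077 = -489 - 2077 = -2566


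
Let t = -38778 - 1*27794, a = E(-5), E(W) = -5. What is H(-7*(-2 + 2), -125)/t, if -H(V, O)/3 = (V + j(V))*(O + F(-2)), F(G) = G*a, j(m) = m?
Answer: 0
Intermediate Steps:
a = -5
t = -66572 (t = -38778 - 27794 = -66572)
F(G) = -5*G (F(G) = G*(-5) = -5*G)
H(V, O) = -6*V*(10 + O) (H(V, O) = -3*(V + V)*(O - 5*(-2)) = -3*2*V*(O + 10) = -3*2*V*(10 + O) = -6*V*(10 + O))
H(-7*(-2 + 2), -125)/t = (6*(-7*(-2 + 2))*(-10 - 1*(-125)))/(-66572) = (6*(-7*0)*(-10 + 125))*(-1/66572) = (6*0*115)*(-1/66572) = 0*(-1/66572) = 0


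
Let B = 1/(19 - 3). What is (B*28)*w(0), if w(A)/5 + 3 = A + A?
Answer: -105/4 ≈ -26.250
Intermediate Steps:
w(A) = -15 + 10*A (w(A) = -15 + 5*(A + A) = -15 + 5*(2*A) = -15 + 10*A)
B = 1/16 ≈ 0.062500
(B*28)*w(0) = ((1/16)*28)*(-15 + 10*0) = 7*(-15 + 0)/4 = (7/4)*(-15) = -105/4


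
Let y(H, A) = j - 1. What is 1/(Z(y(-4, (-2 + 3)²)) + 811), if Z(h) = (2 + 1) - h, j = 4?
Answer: 1/811 ≈ 0.0012330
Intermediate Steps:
y(H, A) = 3 (y(H, A) = 4 - 1 = 3)
Z(h) = 3 - h
1/(Z(y(-4, (-2 + 3)²)) + 811) = 1/((3 - 1*3) + 811) = 1/((3 - 3) + 811) = 1/(0 + 811) = 1/811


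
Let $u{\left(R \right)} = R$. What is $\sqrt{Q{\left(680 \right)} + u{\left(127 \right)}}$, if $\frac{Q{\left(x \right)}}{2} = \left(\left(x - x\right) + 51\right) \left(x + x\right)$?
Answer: $\sqrt{138847} \approx 372.62$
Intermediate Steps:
$Q{\left(x \right)} = 204 x$ ($Q{\left(x \right)} = 2 \left(\left(x - x\right) + 51\right) \left(x + x\right) = 2 \left(0 + 51\right) 2 x = 2 \cdot 51 \cdot 2 x = 2 \cdot 102 x = 204 x$)
$\sqrt{Q{\left(680 \right)} + u{\left(127 \right)}} = \sqrt{204 \cdot 680 + 127} = \sqrt{138720 + 127} = \sqrt{138847}$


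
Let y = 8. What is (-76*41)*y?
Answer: -24928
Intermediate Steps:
(-76*41)*y = -76*41*8 = -3116*8 = -24928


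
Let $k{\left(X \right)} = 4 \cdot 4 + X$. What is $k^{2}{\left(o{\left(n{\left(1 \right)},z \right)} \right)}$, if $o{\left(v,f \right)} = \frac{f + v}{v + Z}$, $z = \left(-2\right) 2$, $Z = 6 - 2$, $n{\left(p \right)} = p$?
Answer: $\frac{5929}{25} \approx 237.16$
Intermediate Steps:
$Z = 4$ ($Z = 6 - 2 = 4$)
$z = -4$
$o{\left(v,f \right)} = \frac{f + v}{4 + v}$ ($o{\left(v,f \right)} = \frac{f + v}{v + 4} = \frac{f + v}{4 + v}$)
$k{\left(X \right)} = 16 + X$
$k^{2}{\left(o{\left(n{\left(1 \right)},z \right)} \right)} = \left(16 + \frac{-4 + 1}{4 + 1}\right)^{2} = \left(16 + \frac{1}{5} \left(-3\right)\right)^{2} = \left(16 - \frac{3}{5}\right)^{2} = \left(\frac{77}{5}\right)^{2} = \frac{5929}{25}$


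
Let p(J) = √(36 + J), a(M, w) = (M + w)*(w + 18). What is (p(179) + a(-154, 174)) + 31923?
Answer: 35763 + √215 ≈ 35778.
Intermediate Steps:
a(M, w) = (18 + w)*(M + w) (a(M, w) = (M + w)*(18 + w) = (18 + w)*(M + w))
(p(179) + a(-154, 174)) + 31923 = (√(36 + 179) + (174² + 18*(-154) + 18*174 - 154*174)) + 31923 = (√215 + (30276 - 2772 + 3132 - 26796)) + 31923 = (√215 + 3840) + 31923 = (3840 + √215) + 31923 = 35763 + √215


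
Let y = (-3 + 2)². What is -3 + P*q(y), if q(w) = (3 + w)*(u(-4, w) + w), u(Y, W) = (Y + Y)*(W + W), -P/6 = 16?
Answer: 5757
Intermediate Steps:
P = -96 (P = -6*16 = -96)
y = 1 (y = (-1)² = 1)
u(Y, W) = 4*W*Y (u(Y, W) = (2*Y)*(2*W) = 4*W*Y)
q(w) = -15*w*(3 + w) (q(w) = (3 + w)*(4*w*(-4) + w) = (3 + w)*(-16*w + w) = (3 + w)*(-15*w) = -15*w*(3 + w))
-3 + P*q(y) = -3 - 1440*(-3 - 1*1) = -3 - 1440*(-3 - 1) = -3 - 1440*(-4) = -3 - 96*(-60) = -3 + 5760 = 5757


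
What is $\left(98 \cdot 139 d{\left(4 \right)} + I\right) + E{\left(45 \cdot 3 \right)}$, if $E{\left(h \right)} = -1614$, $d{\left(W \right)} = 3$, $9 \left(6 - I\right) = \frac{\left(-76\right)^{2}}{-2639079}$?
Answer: $\frac{932444676214}{23751711} \approx 39258.0$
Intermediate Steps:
$I = \frac{142516042}{23751711}$ ($I = 6 - \frac{\left(-76\right)^{2} \frac{1}{-2639079}}{9} = 6 - \frac{5776 \left(- \frac{1}{2639079}\right)}{9} = 6 - - \frac{5776}{23751711} = 6 + \frac{5776}{23751711} = \frac{142516042}{23751711} \approx 6.0002$)
$\left(98 \cdot 139 d{\left(4 \right)} + I\right) + E{\left(45 \cdot 3 \right)} = \left(98 \cdot 139 \cdot 3 + \frac{142516042}{23751711}\right) - 1614 = \left(13622 \cdot 3 + \frac{142516042}{23751711}\right) - 1614 = \left(40866 + \frac{142516042}{23751711}\right) - 1614 = \frac{970779937768}{23751711} - 1614 = \frac{932444676214}{23751711}$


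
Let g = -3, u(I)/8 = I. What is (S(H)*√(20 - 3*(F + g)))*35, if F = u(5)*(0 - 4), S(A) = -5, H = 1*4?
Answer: -175*√509 ≈ -3948.2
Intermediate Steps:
u(I) = 8*I
H = 4
F = -160 (F = (8*5)*(0 - 4) = 40*(-4) = -160)
(S(H)*√(20 - 3*(F + g)))*35 = -5*√(20 - 3*(-160 - 3))*35 = -5*√(20 - 3*(-163))*35 = -5*√(20 + 489)*35 = -5*√509*35 = -175*√509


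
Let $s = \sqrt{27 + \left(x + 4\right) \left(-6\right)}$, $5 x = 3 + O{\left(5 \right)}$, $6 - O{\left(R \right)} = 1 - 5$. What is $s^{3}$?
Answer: $- \frac{189 i \sqrt{35}}{25} \approx - 44.726 i$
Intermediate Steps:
$O{\left(R \right)} = 10$ ($O{\left(R \right)} = 6 - \left(1 - 5\right) = 6 - -4 = 6 + 4 = 10$)
$x = \frac{13}{5}$ ($x = \frac{3 + 10}{5} = \frac{1}{5} \cdot 13 = \frac{13}{5} \approx 2.6$)
$s = \frac{3 i \sqrt{35}}{5}$ ($s = \sqrt{27 + \left(\frac{13}{5} + 4\right) \left(-6\right)} = \sqrt{27 + \frac{33}{5} \left(-6\right)} = \sqrt{27 - \frac{198}{5}} = \sqrt{- \frac{63}{5}} = \frac{3 i \sqrt{35}}{5} \approx 3.5496 i$)
$s^{3} = \left(\frac{3 i \sqrt{35}}{5}\right)^{3} = - \frac{189 i \sqrt{35}}{25}$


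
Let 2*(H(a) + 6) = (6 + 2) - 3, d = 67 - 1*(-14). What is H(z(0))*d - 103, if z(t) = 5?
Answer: -773/2 ≈ -386.50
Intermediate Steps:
d = 81 (d = 67 + 14 = 81)
H(a) = -7/2 (H(a) = -6 + ((6 + 2) - 3)/2 = -6 + (8 - 3)/2 = -6 + (½)*5 = -6 + 5/2 = -7/2)
H(z(0))*d - 103 = -7/2*81 - 103 = -567/2 - 103 = -773/2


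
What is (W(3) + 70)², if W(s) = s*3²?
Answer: 9409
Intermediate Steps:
W(s) = 9*s (W(s) = s*9 = 9*s)
(W(3) + 70)² = (9*3 + 70)² = (27 + 70)² = 97² = 9409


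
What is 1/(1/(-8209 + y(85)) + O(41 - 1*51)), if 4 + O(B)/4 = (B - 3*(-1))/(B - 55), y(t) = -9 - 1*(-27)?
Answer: -532415/8289357 ≈ -0.064229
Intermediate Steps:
y(t) = 18 (y(t) = -9 + 27 = 18)
O(B) = -16 + 4*(3 + B)/(-55 + B) (O(B) = -16 + 4*((B - 3*(-1))/(B - 55)) = -16 + 4*((B + 3)/(-55 + B)) = -16 + 4*((3 + B)/(-55 + B)) = -16 + 4*(3 + B)/(-55 + B))
1/(1/(-8209 + y(85)) + O(41 - 1*51)) = 1/(1/(-8209 + 18) + 4*(223 - 3*(41 - 1*51))/(-55 + (41 - 1*51))) = 1/(1/(-8191) + 4*(223 - 3*(41 - 51))/(-55 + (41 - 51))) = 1/(-1/8191 + 4*(223 - 3*(-10))/(-55 - 10)) = 1/(-1/8191 + 4*(223 + 30)/(-65)) = 1/(-1/8191 + 4*(-1/65)*253) = 1/(-1/8191 - 1012/65) = 1/(-8289357/532415) = -532415/8289357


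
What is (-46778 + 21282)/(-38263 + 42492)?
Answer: -25496/4229 ≈ -6.0288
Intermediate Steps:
(-46778 + 21282)/(-38263 + 42492) = -25496/4229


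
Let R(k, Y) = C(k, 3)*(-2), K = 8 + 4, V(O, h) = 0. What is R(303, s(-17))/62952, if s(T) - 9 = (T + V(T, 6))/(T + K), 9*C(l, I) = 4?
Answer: -1/70821 ≈ -1.4120e-5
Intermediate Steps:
C(l, I) = 4/9 (C(l, I) = (1/9)*4 = 4/9)
K = 12
s(T) = 9 + T/(12 + T) (s(T) = 9 + (T + 0)/(T + 12) = 9 + T/(12 + T))
R(k, Y) = -8/9 (R(k, Y) = (4/9)*(-2) = -8/9)
R(303, s(-17))/62952 = -8/9/62952 = -8/9*1/62952 = -1/70821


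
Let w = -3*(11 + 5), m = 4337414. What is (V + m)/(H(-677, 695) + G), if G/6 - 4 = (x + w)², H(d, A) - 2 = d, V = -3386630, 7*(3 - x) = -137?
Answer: 15529472/52735 ≈ 294.48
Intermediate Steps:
x = 158/7 (x = 3 - ⅐*(-137) = 3 + 137/7 = 158/7 ≈ 22.571)
w = -48 (w = -3*16 = -48)
H(d, A) = 2 + d
G = 191280/49 (G = 24 + 6*(158/7 - 48)² = 24 + 6*(-178/7)² = 24 + 6*(31684/49) = 24 + 190104/49 = 191280/49 ≈ 3903.7)
(V + m)/(H(-677, 695) + G) = (-3386630 + 4337414)/((2 - 677) + 191280/49) = 950784/(-675 + 191280/49) = 950784/(158205/49) = 950784*(49/158205) = 15529472/52735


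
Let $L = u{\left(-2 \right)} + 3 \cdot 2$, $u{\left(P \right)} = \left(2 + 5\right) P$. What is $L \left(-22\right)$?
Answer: $176$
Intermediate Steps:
$u{\left(P \right)} = 7 P$
$L = -8$ ($L = 7 \left(-2\right) + 3 \cdot 2 = -14 + 6 = -8$)
$L \left(-22\right) = \left(-8\right) \left(-22\right) = 176$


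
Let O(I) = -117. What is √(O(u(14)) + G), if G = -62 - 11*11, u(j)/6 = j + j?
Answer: 10*I*√3 ≈ 17.32*I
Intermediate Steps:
u(j) = 12*j (u(j) = 6*(j + j) = 6*(2*j) = 12*j)
G = -183 (G = -62 - 121 = -183)
√(O(u(14)) + G) = √(-117 - 183) = √(-300) = 10*I*√3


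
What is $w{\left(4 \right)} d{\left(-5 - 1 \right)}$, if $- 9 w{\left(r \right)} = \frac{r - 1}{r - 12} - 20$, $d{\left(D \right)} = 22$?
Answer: $\frac{1793}{36} \approx 49.806$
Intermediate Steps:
$w{\left(r \right)} = \frac{20}{9} - \frac{-1 + r}{9 \left(-12 + r\right)}$ ($w{\left(r \right)} = - \frac{\frac{r - 1}{r - 12} - 20}{9} = - \frac{\frac{-1 + r}{-12 + r} - 20}{9} = - \frac{-20 + \frac{-1 + r}{-12 + r}}{9} = \frac{20}{9} - \frac{-1 + r}{9 \left(-12 + r\right)}$)
$w{\left(4 \right)} d{\left(-5 - 1 \right)} = \frac{-239 + 19 \cdot 4}{9 \left(-12 + 4\right)} 22 = \frac{-239 + 76}{9 \left(-8\right)} 22 = \frac{1}{9} \left(- \frac{1}{8}\right) \left(-163\right) 22 = \frac{163}{72} \cdot 22 = \frac{1793}{36}$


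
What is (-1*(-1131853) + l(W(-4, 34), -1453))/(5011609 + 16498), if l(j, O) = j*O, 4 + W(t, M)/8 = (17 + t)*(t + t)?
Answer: 341035/718301 ≈ 0.47478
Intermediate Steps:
W(t, M) = -32 + 16*t*(17 + t) (W(t, M) = -32 + 8*((17 + t)*(t + t)) = -32 + 8*((17 + t)*(2*t)) = -32 + 8*(2*t*(17 + t)) = -32 + 16*t*(17 + t))
l(j, O) = O*j
(-1*(-1131853) + l(W(-4, 34), -1453))/(5011609 + 16498) = (-1*(-1131853) - 1453*(-32 + 16*(-4)² + 272*(-4)))/(5011609 + 16498) = (1131853 - 1453*(-32 + 16*16 - 1088))/5028107 = (1131853 - 1453*(-32 + 256 - 1088))*(1/5028107) = (1131853 - 1453*(-864))*(1/5028107) = (1131853 + 1255392)*(1/5028107) = 2387245*(1/5028107) = 341035/718301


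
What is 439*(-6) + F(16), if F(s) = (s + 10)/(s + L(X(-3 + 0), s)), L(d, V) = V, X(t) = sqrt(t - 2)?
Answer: -42131/16 ≈ -2633.2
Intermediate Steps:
X(t) = sqrt(-2 + t)
F(s) = (10 + s)/(2*s) (F(s) = (s + 10)/(s + s) = (10 + s)/((2*s)) = (10 + s)*(1/(2*s)) = (10 + s)/(2*s))
439*(-6) + F(16) = 439*(-6) + (1/2)*(10 + 16)/16 = -2634 + (1/2)*(1/16)*26 = -2634 + 13/16 = -42131/16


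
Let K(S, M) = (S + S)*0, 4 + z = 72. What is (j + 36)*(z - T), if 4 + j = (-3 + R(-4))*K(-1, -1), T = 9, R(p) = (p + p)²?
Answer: 1888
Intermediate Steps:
z = 68 (z = -4 + 72 = 68)
R(p) = 4*p² (R(p) = (2*p)² = 4*p²)
K(S, M) = 0 (K(S, M) = (2*S)*0 = 0)
j = -4 (j = -4 + (-3 + 4*(-4)²)*0 = -4 + (-3 + 4*16)*0 = -4 + (-3 + 64)*0 = -4 + 61*0 = -4 + 0 = -4)
(j + 36)*(z - T) = (-4 + 36)*(68 - 1*9) = 32*(68 - 9) = 32*59 = 1888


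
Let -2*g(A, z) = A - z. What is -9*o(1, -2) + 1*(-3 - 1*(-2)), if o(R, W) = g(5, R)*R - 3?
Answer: 44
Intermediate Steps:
g(A, z) = z/2 - A/2 (g(A, z) = -(A - z)/2 = z/2 - A/2)
o(R, W) = -3 + R*(-5/2 + R/2) (o(R, W) = (R/2 - ½*5)*R - 3 = (R/2 - 5/2)*R - 3 = (-5/2 + R/2)*R - 3 = R*(-5/2 + R/2) - 3 = -3 + R*(-5/2 + R/2))
-9*o(1, -2) + 1*(-3 - 1*(-2)) = -9*(-3 + (½)*1*(-5 + 1)) + 1*(-3 - 1*(-2)) = -9*(-3 + (½)*1*(-4)) + 1*(-3 + 2) = -9*(-3 - 2) + 1*(-1) = -9*(-5) - 1 = 45 - 1 = 44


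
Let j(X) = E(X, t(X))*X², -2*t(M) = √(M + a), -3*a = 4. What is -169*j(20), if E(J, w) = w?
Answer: 67600*√42/3 ≈ 1.4603e+5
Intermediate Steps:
a = -4/3 (a = -⅓*4 = -4/3 ≈ -1.3333)
t(M) = -√(-4/3 + M)/2 (t(M) = -√(M - 4/3)/2 = -√(-4/3 + M)/2)
j(X) = -X²*√(-12 + 9*X)/6 (j(X) = (-√(-12 + 9*X)/6)*X² = -X²*√(-12 + 9*X)/6)
-169*j(20) = -(-169)*20²*√(-12 + 9*20)/6 = -(-169)*400*√(-12 + 180)/6 = -(-169)*400*√168/6 = -(-169)*400*2*√42/6 = -(-67600)*√42/3 = 67600*√42/3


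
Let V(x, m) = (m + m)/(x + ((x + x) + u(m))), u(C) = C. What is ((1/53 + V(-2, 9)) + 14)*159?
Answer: 3183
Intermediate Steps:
V(x, m) = 2*m/(m + 3*x) (V(x, m) = (m + m)/(x + ((x + x) + m)) = (2*m)/(x + (2*x + m)) = (2*m)/(x + (m + 2*x)) = (2*m)/(m + 3*x) = 2*m/(m + 3*x))
((1/53 + V(-2, 9)) + 14)*159 = ((1/53 + 2*9/(9 + 3*(-2))) + 14)*159 = ((1/53 + 2*9/(9 - 6)) + 14)*159 = ((1/53 + 2*9/3) + 14)*159 = ((1/53 + 2*9*(⅓)) + 14)*159 = ((1/53 + 6) + 14)*159 = (319/53 + 14)*159 = (1061/53)*159 = 3183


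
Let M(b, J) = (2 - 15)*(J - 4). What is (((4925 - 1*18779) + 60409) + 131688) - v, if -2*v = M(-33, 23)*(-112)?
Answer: 192075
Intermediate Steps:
M(b, J) = 52 - 13*J (M(b, J) = -13*(-4 + J) = 52 - 13*J)
v = -13832 (v = -(52 - 13*23)*(-112)/2 = -(52 - 299)*(-112)/2 = -(-247)*(-112)/2 = -½*27664 = -13832)
(((4925 - 1*18779) + 60409) + 131688) - v = (((4925 - 1*18779) + 60409) + 131688) - 1*(-13832) = (((4925 - 18779) + 60409) + 131688) + 13832 = ((-13854 + 60409) + 131688) + 13832 = (46555 + 131688) + 13832 = 178243 + 13832 = 192075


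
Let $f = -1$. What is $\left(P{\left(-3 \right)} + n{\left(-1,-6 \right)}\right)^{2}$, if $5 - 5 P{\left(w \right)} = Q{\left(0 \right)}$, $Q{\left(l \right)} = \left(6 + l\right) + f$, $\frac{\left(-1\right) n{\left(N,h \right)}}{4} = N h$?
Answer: $576$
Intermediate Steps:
$n{\left(N,h \right)} = - 4 N h$
$Q{\left(l \right)} = 5 + l$ ($Q{\left(l \right)} = \left(6 + l\right) - 1 = 5 + l$)
$P{\left(w \right)} = 0$ ($P{\left(w \right)} = 1 - \frac{5 + 0}{5} = 1 - 1 = 0$)
$\left(P{\left(-3 \right)} + n{\left(-1,-6 \right)}\right)^{2} = \left(0 - \left(-4\right) \left(-6\right)\right)^{2} = \left(0 - 24\right)^{2} = \left(-24\right)^{2} = 576$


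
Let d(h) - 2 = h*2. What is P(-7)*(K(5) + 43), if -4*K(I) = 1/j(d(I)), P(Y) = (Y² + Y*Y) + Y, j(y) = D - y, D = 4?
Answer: 125307/32 ≈ 3915.8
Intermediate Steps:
d(h) = 2 + 2*h (d(h) = 2 + h*2 = 2 + 2*h)
j(y) = 4 - y
P(Y) = Y + 2*Y² (P(Y) = (Y² + Y²) + Y = 2*Y² + Y = Y + 2*Y²)
K(I) = -1/(4*(2 - 2*I)) (K(I) = -1/(4*(4 - (2 + 2*I))) = -1/(4*(4 + (-2 - 2*I))) = -1/(4*(2 - 2*I)))
P(-7)*(K(5) + 43) = (-7*(1 + 2*(-7)))*(1/(8*(-1 + 5)) + 43) = (-7*(1 - 14))*((⅛)/4 + 43) = (-7*(-13))*((⅛)*(¼) + 43) = 91*(1/32 + 43) = 91*(1377/32) = 125307/32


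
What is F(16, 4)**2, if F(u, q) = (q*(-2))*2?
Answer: 256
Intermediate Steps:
F(u, q) = -4*q (F(u, q) = -2*q*2 = -4*q)
F(16, 4)**2 = (-4*4)**2 = (-16)**2 = 256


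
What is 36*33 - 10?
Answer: 1178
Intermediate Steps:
36*33 - 10 = 1188 - 10 = 1178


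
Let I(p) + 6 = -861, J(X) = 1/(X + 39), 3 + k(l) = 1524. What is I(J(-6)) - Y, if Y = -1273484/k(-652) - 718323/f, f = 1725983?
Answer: -76961559926/2625220143 ≈ -29.316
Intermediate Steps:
k(l) = 1521 (k(l) = -3 + 1524 = 1521)
J(X) = 1/(39 + X)
I(p) = -867 (I(p) = -6 - 861 = -867)
Y = -2199104304055/2625220143 (Y = -1273484/1521 - 718323/1725983 = -2199104304055/2625220143 ≈ -837.68)
I(J(-6)) - Y = -867 - 1*(-2199104304055/2625220143) = -867 + 2199104304055/2625220143 = -76961559926/2625220143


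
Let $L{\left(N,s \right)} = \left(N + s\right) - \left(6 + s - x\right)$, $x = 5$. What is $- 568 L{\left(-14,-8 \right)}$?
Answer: $8520$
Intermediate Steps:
$L{\left(N,s \right)} = -1 + N$ ($L{\left(N,s \right)} = \left(N + s\right) - \left(1 + s\right) = -1 + N$)
$- 568 L{\left(-14,-8 \right)} = - 568 \left(-1 - 14\right) = \left(-568\right) \left(-15\right) = 8520$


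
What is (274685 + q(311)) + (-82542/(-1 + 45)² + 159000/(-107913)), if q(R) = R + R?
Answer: 9584634054755/34819928 ≈ 2.7526e+5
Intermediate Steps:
q(R) = 2*R
(274685 + q(311)) + (-82542/(-1 + 45)² + 159000/(-107913)) = (274685 + 2*311) + (-82542/(-1 + 45)² + 159000/(-107913)) = (274685 + 622) + (-82542/(44²) + 159000*(-1/107913)) = 275307 + (-82542/1936 - 53000/35971) = 275307 + (-82542*1/1936 - 53000/35971) = 275307 + (-41271/968 - 53000/35971) = 275307 - 1535863141/34819928 = 9584634054755/34819928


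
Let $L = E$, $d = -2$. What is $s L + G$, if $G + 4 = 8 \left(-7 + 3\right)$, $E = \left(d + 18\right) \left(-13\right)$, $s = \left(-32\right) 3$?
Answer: $19932$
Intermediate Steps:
$s = -96$
$E = -208$ ($E = \left(-2 + 18\right) \left(-13\right) = 16 \left(-13\right) = -208$)
$L = -208$
$G = -36$ ($G = -4 + 8 \left(-7 + 3\right) = -4 + 8 \left(-4\right) = -4 - 32 = -36$)
$s L + G = \left(-96\right) \left(-208\right) - 36 = 19968 - 36 = 19932$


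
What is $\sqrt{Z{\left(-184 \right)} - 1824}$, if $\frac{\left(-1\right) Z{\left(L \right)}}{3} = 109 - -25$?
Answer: $i \sqrt{2226} \approx 47.18 i$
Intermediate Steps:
$Z{\left(L \right)} = -402$ ($Z{\left(L \right)} = - 3 \left(109 - -25\right) = - 3 \left(109 + 25\right) = \left(-3\right) 134 = -402$)
$\sqrt{Z{\left(-184 \right)} - 1824} = \sqrt{-402 - 1824} = \sqrt{-2226} = i \sqrt{2226}$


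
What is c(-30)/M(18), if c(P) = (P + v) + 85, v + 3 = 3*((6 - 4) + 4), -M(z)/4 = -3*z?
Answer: 35/108 ≈ 0.32407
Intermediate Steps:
M(z) = 12*z (M(z) = -(-12)*z = 12*z)
v = 15 (v = -3 + 3*((6 - 4) + 4) = -3 + 3*(2 + 4) = -3 + 3*6 = -3 + 18 = 15)
c(P) = 100 + P (c(P) = (P + 15) + 85 = (15 + P) + 85 = 100 + P)
c(-30)/M(18) = (100 - 30)/((12*18)) = 70/216 = 70*(1/216) = 35/108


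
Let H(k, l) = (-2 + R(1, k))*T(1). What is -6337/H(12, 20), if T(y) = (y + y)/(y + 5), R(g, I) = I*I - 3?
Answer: -19011/139 ≈ -136.77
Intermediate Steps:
R(g, I) = -3 + I**2 (R(g, I) = I**2 - 3 = -3 + I**2)
T(y) = 2*y/(5 + y) (T(y) = (2*y)/(5 + y) = 2*y/(5 + y))
H(k, l) = -5/3 + k**2/3 (H(k, l) = (-2 + (-3 + k**2))*(2*1/(5 + 1)) = (-5 + k**2)*(2*1/6) = (-5 + k**2)*(2*1*(1/6)) = (-5 + k**2)*(1/3) = -5/3 + k**2/3)
-6337/H(12, 20) = -6337/(-5/3 + (1/3)*12**2) = -6337/(-5/3 + (1/3)*144) = -6337/(-5/3 + 48) = -6337/139/3 = -6337*3/139 = -19011/139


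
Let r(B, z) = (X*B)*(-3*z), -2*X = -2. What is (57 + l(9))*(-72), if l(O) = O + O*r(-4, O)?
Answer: -74736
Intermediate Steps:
X = 1 (X = -½*(-2) = 1)
r(B, z) = -3*B*z (r(B, z) = (1*B)*(-3*z) = B*(-3*z) = -3*B*z)
l(O) = O + 12*O² (l(O) = O + O*(-3*(-4)*O) = O + O*(12*O) = O + 12*O²)
(57 + l(9))*(-72) = (57 + 9*(1 + 12*9))*(-72) = (57 + 9*(1 + 108))*(-72) = (57 + 9*109)*(-72) = (57 + 981)*(-72) = 1038*(-72) = -74736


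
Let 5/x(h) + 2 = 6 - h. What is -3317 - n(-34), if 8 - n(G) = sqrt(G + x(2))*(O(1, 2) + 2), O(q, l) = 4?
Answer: -3325 + 9*I*sqrt(14) ≈ -3325.0 + 33.675*I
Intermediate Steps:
x(h) = 5/(4 - h) (x(h) = 5/(-2 + (6 - h)) = 5/(4 - h))
n(G) = 8 - 6*sqrt(5/2 + G) (n(G) = 8 - sqrt(G - 5/(-4 + 2))*(4 + 2) = 8 - sqrt(G - 5/(-2))*6 = 8 - sqrt(G - 5*(-1/2))*6 = 8 - sqrt(G + 5/2)*6 = 8 - sqrt(5/2 + G)*6 = 8 - 6*sqrt(5/2 + G))
-3317 - n(-34) = -3317 - (8 - 3*sqrt(10 + 4*(-34))) = -3317 - (8 - 3*sqrt(10 - 136)) = -3317 - (8 - 9*I*sqrt(14)) = -3317 + (-8 + 9*I*sqrt(14)) = -3325 + 9*I*sqrt(14)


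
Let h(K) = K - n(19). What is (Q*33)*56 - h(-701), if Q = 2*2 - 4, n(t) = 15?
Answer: 716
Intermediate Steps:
Q = 0 (Q = 4 - 4 = 0)
h(K) = -15 + K (h(K) = K - 1*15 = K - 15 = -15 + K)
(Q*33)*56 - h(-701) = (0*33)*56 - (-15 - 701) = 0*56 - 1*(-716) = 0 + 716 = 716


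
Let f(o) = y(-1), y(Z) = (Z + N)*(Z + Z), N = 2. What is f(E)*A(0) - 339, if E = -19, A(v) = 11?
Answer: -361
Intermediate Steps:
y(Z) = 2*Z*(2 + Z) (y(Z) = (Z + 2)*(Z + Z) = (2 + Z)*(2*Z) = 2*Z*(2 + Z))
f(o) = -2 (f(o) = 2*(-1)*(2 - 1) = 2*(-1)*1 = -2)
f(E)*A(0) - 339 = -2*11 - 339 = -22 - 339 = -361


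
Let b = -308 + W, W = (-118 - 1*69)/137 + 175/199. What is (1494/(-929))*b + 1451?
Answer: 49314853025/25327327 ≈ 1947.1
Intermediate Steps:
W = -13238/27263 (W = (-118 - 69)*(1/137) + 175*(1/199) = -187*1/137 + 175/199 = -187/137 + 175/199 = -13238/27263 ≈ -0.48557)
b = -8410242/27263 (b = -308 - 13238/27263 = -8410242/27263 ≈ -308.49)
(1494/(-929))*b + 1451 = (1494/(-929))*(-8410242/27263) + 1451 = (1494*(-1/929))*(-8410242/27263) + 1451 = -1494/929*(-8410242/27263) + 1451 = 12564901548/25327327 + 1451 = 49314853025/25327327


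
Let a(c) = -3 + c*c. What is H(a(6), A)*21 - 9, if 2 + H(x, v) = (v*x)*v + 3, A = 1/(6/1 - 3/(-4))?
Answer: 2204/81 ≈ 27.210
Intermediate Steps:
a(c) = -3 + c²
A = 4/27 (A = 1/(6*1 - 3*(-¼)) = 1/(6 + ¾) = 1/(27/4) = 4/27 ≈ 0.14815)
H(x, v) = 1 + x*v² (H(x, v) = -2 + ((v*x)*v + 3) = -2 + (x*v² + 3) = -2 + (3 + x*v²) = 1 + x*v²)
H(a(6), A)*21 - 9 = (1 + (-3 + 6²)*(4/27)²)*21 - 9 = (1 + (-3 + 36)*(16/729))*21 - 9 = (1 + 33*(16/729))*21 - 9 = (1 + 176/243)*21 - 9 = (419/243)*21 - 9 = 2933/81 - 9 = 2204/81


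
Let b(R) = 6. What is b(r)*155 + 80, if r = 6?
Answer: 1010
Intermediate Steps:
b(r)*155 + 80 = 6*155 + 80 = 930 + 80 = 1010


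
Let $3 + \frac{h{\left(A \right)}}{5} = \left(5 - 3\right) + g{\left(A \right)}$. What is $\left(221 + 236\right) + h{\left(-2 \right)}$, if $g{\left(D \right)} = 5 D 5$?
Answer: $202$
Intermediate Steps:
$g{\left(D \right)} = 25 D$
$h{\left(A \right)} = -5 + 125 A$ ($h{\left(A \right)} = -15 + 5 \left(\left(5 - 3\right) + 25 A\right) = -15 + 5 \left(2 + 25 A\right) = -15 + \left(10 + 125 A\right) = -5 + 125 A$)
$\left(221 + 236\right) + h{\left(-2 \right)} = \left(221 + 236\right) + \left(-5 + 125 \left(-2\right)\right) = 457 - 255 = 202$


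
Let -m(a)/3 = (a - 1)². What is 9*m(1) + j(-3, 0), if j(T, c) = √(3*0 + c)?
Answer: 0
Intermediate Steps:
j(T, c) = √c (j(T, c) = √(0 + c) = √c)
m(a) = -3*(-1 + a)² (m(a) = -3*(a - 1)² = -3*(-1 + a)²)
9*m(1) + j(-3, 0) = 9*(-3*(-1 + 1)²) + √0 = 9*(-3*0²) + 0 = 9*(-3*0) + 0 = 9*0 + 0 = 0 + 0 = 0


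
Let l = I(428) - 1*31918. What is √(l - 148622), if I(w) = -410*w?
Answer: 2*I*√89005 ≈ 596.67*I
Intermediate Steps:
l = -207398 (l = -410*428 - 1*31918 = -175480 - 31918 = -207398)
√(l - 148622) = √(-207398 - 148622) = √(-356020) = 2*I*√89005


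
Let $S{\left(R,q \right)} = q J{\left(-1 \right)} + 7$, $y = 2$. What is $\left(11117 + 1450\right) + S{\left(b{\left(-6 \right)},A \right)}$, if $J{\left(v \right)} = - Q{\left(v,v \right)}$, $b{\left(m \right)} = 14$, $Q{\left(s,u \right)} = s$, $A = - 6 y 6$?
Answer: $12502$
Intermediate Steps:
$A = -72$ ($A = \left(-6\right) 2 \cdot 6 = \left(-12\right) 6 = -72$)
$J{\left(v \right)} = - v$
$S{\left(R,q \right)} = 7 + q$ ($S{\left(R,q \right)} = q \left(\left(-1\right) \left(-1\right)\right) + 7 = q 1 + 7 = q + 7 = 7 + q$)
$\left(11117 + 1450\right) + S{\left(b{\left(-6 \right)},A \right)} = \left(11117 + 1450\right) + \left(7 - 72\right) = 12567 - 65 = 12502$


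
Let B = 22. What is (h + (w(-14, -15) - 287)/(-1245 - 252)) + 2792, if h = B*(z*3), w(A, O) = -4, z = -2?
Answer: 1327437/499 ≈ 2660.2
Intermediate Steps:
h = -132 (h = 22*(-2*3) = 22*(-6) = -132)
(h + (w(-14, -15) - 287)/(-1245 - 252)) + 2792 = (-132 + (-4 - 287)/(-1245 - 252)) + 2792 = (-132 - 291/(-1497)) + 2792 = (-132 - 291*(-1/1497)) + 2792 = (-132 + 97/499) + 2792 = -65771/499 + 2792 = 1327437/499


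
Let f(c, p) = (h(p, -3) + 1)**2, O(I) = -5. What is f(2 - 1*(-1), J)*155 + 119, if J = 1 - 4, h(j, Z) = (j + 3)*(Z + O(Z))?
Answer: 274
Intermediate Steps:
h(j, Z) = (-5 + Z)*(3 + j) (h(j, Z) = (j + 3)*(Z - 5) = (3 + j)*(-5 + Z) = (-5 + Z)*(3 + j))
J = -3
f(c, p) = (-23 - 8*p)**2 (f(c, p) = ((-15 - 5*p + 3*(-3) - 3*p) + 1)**2 = ((-15 - 5*p - 9 - 3*p) + 1)**2 = ((-24 - 8*p) + 1)**2 = (-23 - 8*p)**2)
f(2 - 1*(-1), J)*155 + 119 = (23 + 8*(-3))**2*155 + 119 = (23 - 24)**2*155 + 119 = (-1)**2*155 + 119 = 1*155 + 119 = 155 + 119 = 274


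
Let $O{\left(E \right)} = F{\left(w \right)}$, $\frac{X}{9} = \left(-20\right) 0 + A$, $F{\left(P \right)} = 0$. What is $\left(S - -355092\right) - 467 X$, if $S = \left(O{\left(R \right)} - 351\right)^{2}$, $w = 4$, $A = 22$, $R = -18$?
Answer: $385827$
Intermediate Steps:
$X = 198$ ($X = 9 \left(\left(-20\right) 0 + 22\right) = 9 \left(0 + 22\right) = 9 \cdot 22 = 198$)
$O{\left(E \right)} = 0$
$S = 123201$ ($S = \left(0 - 351\right)^{2} = \left(-351\right)^{2} = 123201$)
$\left(S - -355092\right) - 467 X = \left(123201 - -355092\right) - 467 \cdot 198 = \left(123201 + 355092\right) - 92466 = 478293 - 92466 = 385827$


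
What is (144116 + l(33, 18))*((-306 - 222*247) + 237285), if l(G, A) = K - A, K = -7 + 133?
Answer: 26269680480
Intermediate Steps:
K = 126
l(G, A) = 126 - A
(144116 + l(33, 18))*((-306 - 222*247) + 237285) = (144116 + (126 - 1*18))*((-306 - 222*247) + 237285) = (144116 + (126 - 18))*((-306 - 54834) + 237285) = (144116 + 108)*(-55140 + 237285) = 144224*182145 = 26269680480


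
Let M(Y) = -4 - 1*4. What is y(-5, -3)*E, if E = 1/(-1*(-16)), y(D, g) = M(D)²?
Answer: 4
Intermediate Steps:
M(Y) = -8 (M(Y) = -4 - 4 = -8)
y(D, g) = 64 (y(D, g) = (-8)² = 64)
E = 1/16 ≈ 0.062500
y(-5, -3)*E = 64*(1/16) = 4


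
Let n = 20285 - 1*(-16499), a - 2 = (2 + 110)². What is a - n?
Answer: -24238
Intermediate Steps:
a = 12546 (a = 2 + (2 + 110)² = 2 + 112² = 2 + 12544 = 12546)
n = 36784 (n = 20285 + 16499 = 36784)
a - n = 12546 - 1*36784 = 12546 - 36784 = -24238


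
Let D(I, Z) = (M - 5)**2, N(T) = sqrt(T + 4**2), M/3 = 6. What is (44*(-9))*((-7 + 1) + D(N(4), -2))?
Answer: -64548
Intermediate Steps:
M = 18 (M = 3*6 = 18)
N(T) = sqrt(16 + T) (N(T) = sqrt(T + 16) = sqrt(16 + T))
D(I, Z) = 169 (D(I, Z) = (18 - 5)**2 = 13**2 = 169)
(44*(-9))*((-7 + 1) + D(N(4), -2)) = (44*(-9))*((-7 + 1) + 169) = -396*(-6 + 169) = -396*163 = -64548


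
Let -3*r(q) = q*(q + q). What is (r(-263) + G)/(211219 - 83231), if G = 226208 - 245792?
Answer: -98545/191982 ≈ -0.51330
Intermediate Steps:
r(q) = -2*q²/3 (r(q) = -q*(q + q)/3 = -q*2*q/3 = -2*q²/3)
G = -19584
(r(-263) + G)/(211219 - 83231) = (-⅔*(-263)² - 19584)/(211219 - 83231) = (-⅔*69169 - 19584)/127988 = (-138338/3 - 19584)*(1/127988) = -197090/3*1/127988 = -98545/191982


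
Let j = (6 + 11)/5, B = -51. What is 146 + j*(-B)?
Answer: 1597/5 ≈ 319.40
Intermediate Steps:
j = 17/5 (j = 17*(⅕) = 17/5 ≈ 3.4000)
146 + j*(-B) = 146 + 17*(-1*(-51))/5 = 146 + (17/5)*51 = 146 + 867/5 = 1597/5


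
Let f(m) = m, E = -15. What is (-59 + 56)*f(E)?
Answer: 45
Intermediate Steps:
(-59 + 56)*f(E) = (-59 + 56)*(-15) = -3*(-15) = 45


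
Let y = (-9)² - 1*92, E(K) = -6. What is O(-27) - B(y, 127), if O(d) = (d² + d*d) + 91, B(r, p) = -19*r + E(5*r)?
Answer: 1346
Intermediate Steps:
y = -11 (y = 81 - 92 = -11)
B(r, p) = -6 - 19*r (B(r, p) = -19*r - 6 = -6 - 19*r)
O(d) = 91 + 2*d² (O(d) = (d² + d²) + 91 = 2*d² + 91 = 91 + 2*d²)
O(-27) - B(y, 127) = (91 + 2*(-27)²) - (-6 - 19*(-11)) = (91 + 2*729) - (-6 + 209) = (91 + 1458) - 1*203 = 1549 - 203 = 1346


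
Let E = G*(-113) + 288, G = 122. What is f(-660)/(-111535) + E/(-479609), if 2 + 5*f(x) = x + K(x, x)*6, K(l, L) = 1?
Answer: 7842120654/267465949075 ≈ 0.029320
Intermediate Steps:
E = -13498 (E = 122*(-113) + 288 = -13786 + 288 = -13498)
f(x) = 4/5 + x/5 (f(x) = -2/5 + (x + 1*6)/5 = -2/5 + (x + 6)/5 = -2/5 + (6 + x)/5 = -2/5 + (6/5 + x/5) = 4/5 + x/5)
f(-660)/(-111535) + E/(-479609) = (4/5 + (1/5)*(-660))/(-111535) - 13498/(-479609) = (4/5 - 132)*(-1/111535) - 13498*(-1/479609) = -656/5*(-1/111535) + 13498/479609 = 656/557675 + 13498/479609 = 7842120654/267465949075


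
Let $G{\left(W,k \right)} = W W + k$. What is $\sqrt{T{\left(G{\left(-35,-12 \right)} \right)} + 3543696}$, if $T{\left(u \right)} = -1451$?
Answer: $\sqrt{3542245} \approx 1882.1$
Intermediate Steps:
$G{\left(W,k \right)} = k + W^{2}$ ($G{\left(W,k \right)} = W^{2} + k = k + W^{2}$)
$\sqrt{T{\left(G{\left(-35,-12 \right)} \right)} + 3543696} = \sqrt{-1451 + 3543696} = \sqrt{3542245}$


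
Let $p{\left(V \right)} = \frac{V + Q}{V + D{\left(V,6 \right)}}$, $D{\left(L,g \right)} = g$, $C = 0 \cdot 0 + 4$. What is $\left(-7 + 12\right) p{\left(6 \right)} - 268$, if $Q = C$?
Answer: $- \frac{1583}{6} \approx -263.83$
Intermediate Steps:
$C = 4$ ($C = 0 + 4 = 4$)
$Q = 4$
$p{\left(V \right)} = \frac{4 + V}{6 + V}$ ($p{\left(V \right)} = \frac{V + 4}{V + 6} = \frac{4 + V}{6 + V}$)
$\left(-7 + 12\right) p{\left(6 \right)} - 268 = \left(-7 + 12\right) \frac{4 + 6}{6 + 6} - 268 = 5 \cdot \frac{1}{12} \cdot 10 - 268 = 5 \cdot \frac{5}{6} - 268 = \frac{25}{6} - 268 = - \frac{1583}{6}$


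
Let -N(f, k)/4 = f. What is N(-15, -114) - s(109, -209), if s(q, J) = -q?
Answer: 169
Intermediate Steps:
N(f, k) = -4*f
N(-15, -114) - s(109, -209) = -4*(-15) - (-1)*109 = 60 - 1*(-109) = 60 + 109 = 169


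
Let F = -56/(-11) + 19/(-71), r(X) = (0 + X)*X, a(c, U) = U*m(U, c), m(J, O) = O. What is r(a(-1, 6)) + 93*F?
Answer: 378447/781 ≈ 484.57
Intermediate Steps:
a(c, U) = U*c
r(X) = X**2 (r(X) = X*X = X**2)
F = 3767/781 (F = -56*(-1/11) + 19*(-1/71) = 56/11 - 19/71 = 3767/781 ≈ 4.8233)
r(a(-1, 6)) + 93*F = (6*(-1))**2 + 93*(3767/781) = (-6)**2 + 350331/781 = 36 + 350331/781 = 378447/781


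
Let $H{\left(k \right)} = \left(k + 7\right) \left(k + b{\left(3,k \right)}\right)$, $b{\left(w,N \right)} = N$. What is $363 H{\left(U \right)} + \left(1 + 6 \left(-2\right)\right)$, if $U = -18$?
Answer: $143737$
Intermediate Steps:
$H{\left(k \right)} = 2 k \left(7 + k\right)$ ($H{\left(k \right)} = \left(k + 7\right) \left(k + k\right) = \left(7 + k\right) 2 k = 2 k \left(7 + k\right)$)
$363 H{\left(U \right)} + \left(1 + 6 \left(-2\right)\right) = 363 \cdot 2 \left(-18\right) \left(7 - 18\right) + \left(1 + 6 \left(-2\right)\right) = 363 \cdot 2 \left(-18\right) \left(-11\right) + \left(1 - 12\right) = 363 \cdot 396 - 11 = 143748 - 11 = 143737$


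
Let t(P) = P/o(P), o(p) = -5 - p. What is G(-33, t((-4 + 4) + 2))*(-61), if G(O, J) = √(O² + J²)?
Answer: -61*√53365/7 ≈ -2013.1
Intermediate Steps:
t(P) = P/(-5 - P)
G(O, J) = √(J² + O²)
G(-33, t((-4 + 4) + 2))*(-61) = √((-((-4 + 4) + 2)/(5 + ((-4 + 4) + 2)))² + (-33)²)*(-61) = √((-(0 + 2)/(5 + (0 + 2)))² + 1089)*(-61) = √((-1*2/(5 + 2))² + 1089)*(-61) = √((-1*2/7)² + 1089)*(-61) = √((-1*2*⅐)² + 1089)*(-61) = √((-2/7)² + 1089)*(-61) = √(4/49 + 1089)*(-61) = √(53365/49)*(-61) = (√53365/7)*(-61) = -61*√53365/7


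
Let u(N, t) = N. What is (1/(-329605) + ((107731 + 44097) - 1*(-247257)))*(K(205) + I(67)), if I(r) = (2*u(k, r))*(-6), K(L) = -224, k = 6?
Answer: -38935961781504/329605 ≈ -1.1813e+8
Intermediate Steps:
I(r) = -72 (I(r) = (2*6)*(-6) = 12*(-6) = -72)
(1/(-329605) + ((107731 + 44097) - 1*(-247257)))*(K(205) + I(67)) = (1/(-329605) + ((107731 + 44097) - 1*(-247257)))*(-224 - 72) = (-1/329605 + (151828 + 247257))*(-296) = (-1/329605 + 399085)*(-296) = (131540411424/329605)*(-296) = -38935961781504/329605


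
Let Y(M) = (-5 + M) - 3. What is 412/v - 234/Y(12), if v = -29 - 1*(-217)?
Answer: -5293/94 ≈ -56.309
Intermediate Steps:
Y(M) = -8 + M
v = 188 (v = -29 + 217 = 188)
412/v - 234/Y(12) = 412/188 - 234/(-8 + 12) = 412*(1/188) - 234/4 = 103/47 - 234*1/4 = 103/47 - 117/2 = -5293/94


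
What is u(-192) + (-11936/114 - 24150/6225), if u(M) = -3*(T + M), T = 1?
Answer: 2197165/4731 ≈ 464.42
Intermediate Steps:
u(M) = -3 - 3*M (u(M) = -3*(1 + M) = -3 - 3*M)
u(-192) + (-11936/114 - 24150/6225) = (-3 - 3*(-192)) + (-11936/114 - 24150/6225) = (-3 + 576) + (-11936*1/114 - 24150*1/6225) = 573 + (-5968/57 - 322/83) = 573 - 513698/4731 = 2197165/4731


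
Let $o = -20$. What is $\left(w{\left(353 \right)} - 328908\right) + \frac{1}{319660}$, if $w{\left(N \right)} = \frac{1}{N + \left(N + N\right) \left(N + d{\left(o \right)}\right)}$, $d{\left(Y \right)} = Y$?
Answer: $- \frac{24755019418052169}{75264266660} \approx -3.2891 \cdot 10^{5}$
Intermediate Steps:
$w{\left(N \right)} = \frac{1}{N + 2 N \left(-20 + N\right)}$ ($w{\left(N \right)} = \frac{1}{N + \left(N + N\right) \left(N - 20\right)} = \frac{1}{N + 2 N \left(-20 + N\right)}$)
$\left(w{\left(353 \right)} - 328908\right) + \frac{1}{319660} = \left(\frac{1}{353 \left(-39 + 2 \cdot 353\right)} - 328908\right) + \frac{1}{319660} = \left(\frac{1}{353 \left(-39 + 706\right)} - 328908\right) + \frac{1}{319660} = \left(\frac{1}{353 \cdot 667} - 328908\right) + \frac{1}{319660} = \left(\frac{1}{353} \cdot \frac{1}{667} - 328908\right) + \frac{1}{319660} = \left(\frac{1}{235451} - 328908\right) + \frac{1}{319660} = - \frac{77441717507}{235451} + \frac{1}{319660} = - \frac{24755019418052169}{75264266660}$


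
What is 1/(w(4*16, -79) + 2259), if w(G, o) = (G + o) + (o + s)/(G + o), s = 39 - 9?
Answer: 15/33709 ≈ 0.00044498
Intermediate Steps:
s = 30
w(G, o) = G + o + (30 + o)/(G + o) (w(G, o) = (G + o) + (o + 30)/(G + o) = (G + o) + (30 + o)/(G + o) = G + o + (30 + o)/(G + o))
1/(w(4*16, -79) + 2259) = 1/((30 - 79 + (4*16)² + (-79)² + 2*(4*16)*(-79))/(4*16 - 79) + 2259) = 1/((30 - 79 + 64² + 6241 + 2*64*(-79))/(64 - 79) + 2259) = 1/((30 - 79 + 4096 + 6241 - 10112)/(-15) + 2259) = 1/(-1/15*176 + 2259) = 1/(-176/15 + 2259) = 1/(33709/15) = 15/33709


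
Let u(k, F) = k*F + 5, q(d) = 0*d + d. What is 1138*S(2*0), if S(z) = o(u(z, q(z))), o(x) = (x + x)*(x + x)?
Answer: 113800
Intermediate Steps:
q(d) = d (q(d) = 0 + d = d)
u(k, F) = 5 + F*k (u(k, F) = F*k + 5 = 5 + F*k)
o(x) = 4*x² (o(x) = (2*x)*(2*x) = 4*x²)
S(z) = 4*(5 + z²)² (S(z) = 4*(5 + z*z)² = 4*(5 + z²)²)
1138*S(2*0) = 1138*(4*(5 + (2*0)²)²) = 1138*(4*(5 + 0²)²) = 1138*(4*(5 + 0)²) = 1138*(4*5²) = 1138*(4*25) = 1138*100 = 113800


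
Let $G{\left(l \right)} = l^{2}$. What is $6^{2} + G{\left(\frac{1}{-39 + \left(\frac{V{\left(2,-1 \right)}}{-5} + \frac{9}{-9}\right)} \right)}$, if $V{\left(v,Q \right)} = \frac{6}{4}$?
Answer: $\frac{5846824}{162409} \approx 36.001$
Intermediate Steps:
$V{\left(v,Q \right)} = \frac{3}{2}$ ($V{\left(v,Q \right)} = 6 \cdot \frac{1}{4} = \frac{3}{2}$)
$6^{2} + G{\left(\frac{1}{-39 + \left(\frac{V{\left(2,-1 \right)}}{-5} + \frac{9}{-9}\right)} \right)} = 6^{2} + \left(\frac{1}{-39 + \left(\frac{3}{2 \left(-5\right)} + \frac{9}{-9}\right)}\right)^{2} = 36 + \left(\frac{1}{-39 + \left(\frac{3}{2} \left(- \frac{1}{5}\right) + 9 \left(- \frac{1}{9}\right)\right)}\right)^{2} = 36 + \left(\frac{1}{-39 - \frac{13}{10}}\right)^{2} = 36 + \left(\frac{1}{- \frac{403}{10}}\right)^{2} = 36 + \left(- \frac{10}{403}\right)^{2} = 36 + \frac{100}{162409} = \frac{5846824}{162409}$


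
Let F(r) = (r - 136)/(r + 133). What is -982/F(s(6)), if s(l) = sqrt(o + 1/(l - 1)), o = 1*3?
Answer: 5551737/5779 + 132079*sqrt(5)/11558 ≈ 986.23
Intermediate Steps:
o = 3
s(l) = sqrt(3 + 1/(-1 + l)) (s(l) = sqrt(3 + 1/(l - 1)) = sqrt(3 + 1/(-1 + l)))
F(r) = (-136 + r)/(133 + r)
-982/F(s(6)) = -982*(133 + sqrt((-2 + 3*6)/(-1 + 6)))/(-136 + sqrt((-2 + 3*6)/(-1 + 6))) = -982*(133 + sqrt((-2 + 18)/5))/(-136 + sqrt((-2 + 18)/5)) = -982*(133 + sqrt((1/5)*16))/(-136 + sqrt((1/5)*16)) = -982*(133 + sqrt(16/5))/(-136 + sqrt(16/5)) = -982*(133 + 4*sqrt(5)/5)/(-136 + 4*sqrt(5)/5)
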